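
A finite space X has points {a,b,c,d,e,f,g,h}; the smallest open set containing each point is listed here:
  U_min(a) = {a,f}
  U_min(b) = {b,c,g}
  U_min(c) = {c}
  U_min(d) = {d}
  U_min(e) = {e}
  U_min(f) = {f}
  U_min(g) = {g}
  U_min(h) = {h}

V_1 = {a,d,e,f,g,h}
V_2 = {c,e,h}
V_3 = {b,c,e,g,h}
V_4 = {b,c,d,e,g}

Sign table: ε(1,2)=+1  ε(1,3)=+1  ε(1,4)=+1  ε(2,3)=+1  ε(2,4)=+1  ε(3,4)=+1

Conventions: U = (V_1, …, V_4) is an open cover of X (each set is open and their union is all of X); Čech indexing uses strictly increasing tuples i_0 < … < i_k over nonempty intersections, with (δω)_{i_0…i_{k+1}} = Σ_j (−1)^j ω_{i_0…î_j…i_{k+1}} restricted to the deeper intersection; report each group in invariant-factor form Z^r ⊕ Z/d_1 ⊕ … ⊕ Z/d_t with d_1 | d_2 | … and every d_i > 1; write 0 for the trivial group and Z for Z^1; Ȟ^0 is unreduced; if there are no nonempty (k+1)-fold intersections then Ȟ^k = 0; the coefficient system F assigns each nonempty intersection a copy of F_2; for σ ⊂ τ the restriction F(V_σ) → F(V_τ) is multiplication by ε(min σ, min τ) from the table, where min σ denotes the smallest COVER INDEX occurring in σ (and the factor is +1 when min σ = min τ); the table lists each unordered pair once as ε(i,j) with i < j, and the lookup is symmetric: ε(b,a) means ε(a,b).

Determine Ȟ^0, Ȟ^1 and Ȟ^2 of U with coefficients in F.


Ȟ^0 = Z/2; Ȟ^1 = 0; Ȟ^2 = 0

intersection data:
  V12={e,h} V13={e,g,h} V14={d,e,g} V23={c,e,h} V24={c,e} V34={b,c,e,g}
  V123={e,h} V124={e} V134={e,g} V234={c,e}
  V1234={e}
C dims 4,6,4,1; δ0: rk_F2 3; δ1: rk_F2 3; δ2: rk_F2 1
Ȟ^0 = (4 − 3) − 0 = 1, so Ȟ^0 ≅ Z/2
Ȟ^1 = (6 − 3) − 3 = 0, so Ȟ^1 ≅ 0
Ȟ^2 = (4 − 1) − 3 = 0, so Ȟ^2 ≅ 0


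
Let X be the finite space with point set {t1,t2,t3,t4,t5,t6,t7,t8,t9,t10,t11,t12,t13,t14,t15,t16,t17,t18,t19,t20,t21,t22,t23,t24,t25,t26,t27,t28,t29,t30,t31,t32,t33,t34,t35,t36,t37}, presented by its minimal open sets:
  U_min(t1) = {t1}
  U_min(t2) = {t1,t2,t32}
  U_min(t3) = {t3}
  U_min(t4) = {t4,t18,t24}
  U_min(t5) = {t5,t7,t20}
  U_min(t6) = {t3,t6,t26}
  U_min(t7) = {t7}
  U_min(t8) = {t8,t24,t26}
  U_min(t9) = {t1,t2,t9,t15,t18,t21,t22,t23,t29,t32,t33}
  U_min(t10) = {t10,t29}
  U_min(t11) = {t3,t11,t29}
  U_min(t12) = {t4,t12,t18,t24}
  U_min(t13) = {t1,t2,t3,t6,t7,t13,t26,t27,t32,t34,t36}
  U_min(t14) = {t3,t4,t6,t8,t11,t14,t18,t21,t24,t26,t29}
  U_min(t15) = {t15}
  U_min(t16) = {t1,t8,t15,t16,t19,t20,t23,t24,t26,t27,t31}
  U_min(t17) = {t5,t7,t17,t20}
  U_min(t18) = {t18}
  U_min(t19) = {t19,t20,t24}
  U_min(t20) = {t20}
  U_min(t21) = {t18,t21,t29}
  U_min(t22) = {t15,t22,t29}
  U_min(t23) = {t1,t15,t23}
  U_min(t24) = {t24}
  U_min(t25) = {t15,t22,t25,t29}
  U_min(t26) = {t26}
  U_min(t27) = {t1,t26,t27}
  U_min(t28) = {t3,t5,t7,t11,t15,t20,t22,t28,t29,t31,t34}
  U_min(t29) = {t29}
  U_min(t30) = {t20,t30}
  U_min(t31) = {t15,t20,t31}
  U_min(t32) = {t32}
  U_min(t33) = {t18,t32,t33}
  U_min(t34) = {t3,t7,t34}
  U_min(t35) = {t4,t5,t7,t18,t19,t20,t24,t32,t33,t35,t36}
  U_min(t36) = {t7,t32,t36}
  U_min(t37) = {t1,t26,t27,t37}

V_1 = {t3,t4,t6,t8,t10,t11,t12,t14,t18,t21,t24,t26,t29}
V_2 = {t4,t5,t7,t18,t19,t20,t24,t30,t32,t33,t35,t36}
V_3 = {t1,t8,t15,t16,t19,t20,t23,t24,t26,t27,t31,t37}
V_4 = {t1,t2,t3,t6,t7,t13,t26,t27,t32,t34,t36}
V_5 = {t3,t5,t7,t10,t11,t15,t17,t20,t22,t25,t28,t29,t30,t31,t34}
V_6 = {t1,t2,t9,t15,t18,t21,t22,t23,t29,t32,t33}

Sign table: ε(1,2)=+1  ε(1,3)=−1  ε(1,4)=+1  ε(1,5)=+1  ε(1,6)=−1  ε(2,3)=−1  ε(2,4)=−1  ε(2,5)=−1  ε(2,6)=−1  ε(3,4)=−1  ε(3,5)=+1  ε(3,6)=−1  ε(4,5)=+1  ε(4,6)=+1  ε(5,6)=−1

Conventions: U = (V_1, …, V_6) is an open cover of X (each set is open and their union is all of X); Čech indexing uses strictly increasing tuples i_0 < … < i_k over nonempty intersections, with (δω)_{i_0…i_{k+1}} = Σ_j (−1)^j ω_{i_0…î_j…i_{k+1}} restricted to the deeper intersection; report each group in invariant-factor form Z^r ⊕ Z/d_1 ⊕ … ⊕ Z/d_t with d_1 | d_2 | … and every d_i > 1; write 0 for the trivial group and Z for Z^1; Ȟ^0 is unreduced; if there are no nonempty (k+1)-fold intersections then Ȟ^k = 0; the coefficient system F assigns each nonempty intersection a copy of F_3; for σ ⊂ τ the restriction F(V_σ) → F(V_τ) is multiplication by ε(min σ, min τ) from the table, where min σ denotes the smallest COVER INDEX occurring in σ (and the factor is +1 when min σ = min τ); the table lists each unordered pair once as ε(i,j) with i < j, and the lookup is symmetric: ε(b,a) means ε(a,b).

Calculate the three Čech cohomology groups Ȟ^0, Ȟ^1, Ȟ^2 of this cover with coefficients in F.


Ȟ^0(U;F) ≅ 0,  Ȟ^1(U;F) ≅ 0,  Ȟ^2(U;F) ≅ Z/3

nonempty intersections:
  V12={t4,t18,t24} V13={t8,t24,t26} V14={t3,t6,t26} V15={t3,t10,t11,t29} V16={t18,t21,t29} V23={t19,t20,t24} V24={t7,t32,t36} V25={t5,t7,t20,t30} V26={t18,t32,t33} V34={t1,t26,t27} V35={t15,t20,t31} V36={t1,t15,t23} V45={t3,t7,t34} V46={t1,t2,t32} V56={t15,t22,t29}
  V123={t24} V126={t18} V134={t26} V145={t3} V156={t29} V235={t20} V245={t7} V246={t32} V346={t1} V356={t15}
C dims 6,15,10; δ0: rk_F3 6; δ1: rk_F3 9
Ȟ^0: (6−6)−0=0 ⇒ 0
Ȟ^1: (15−9)−6=0 ⇒ 0
Ȟ^2: (10−0)−9=1 ⇒ Z/3


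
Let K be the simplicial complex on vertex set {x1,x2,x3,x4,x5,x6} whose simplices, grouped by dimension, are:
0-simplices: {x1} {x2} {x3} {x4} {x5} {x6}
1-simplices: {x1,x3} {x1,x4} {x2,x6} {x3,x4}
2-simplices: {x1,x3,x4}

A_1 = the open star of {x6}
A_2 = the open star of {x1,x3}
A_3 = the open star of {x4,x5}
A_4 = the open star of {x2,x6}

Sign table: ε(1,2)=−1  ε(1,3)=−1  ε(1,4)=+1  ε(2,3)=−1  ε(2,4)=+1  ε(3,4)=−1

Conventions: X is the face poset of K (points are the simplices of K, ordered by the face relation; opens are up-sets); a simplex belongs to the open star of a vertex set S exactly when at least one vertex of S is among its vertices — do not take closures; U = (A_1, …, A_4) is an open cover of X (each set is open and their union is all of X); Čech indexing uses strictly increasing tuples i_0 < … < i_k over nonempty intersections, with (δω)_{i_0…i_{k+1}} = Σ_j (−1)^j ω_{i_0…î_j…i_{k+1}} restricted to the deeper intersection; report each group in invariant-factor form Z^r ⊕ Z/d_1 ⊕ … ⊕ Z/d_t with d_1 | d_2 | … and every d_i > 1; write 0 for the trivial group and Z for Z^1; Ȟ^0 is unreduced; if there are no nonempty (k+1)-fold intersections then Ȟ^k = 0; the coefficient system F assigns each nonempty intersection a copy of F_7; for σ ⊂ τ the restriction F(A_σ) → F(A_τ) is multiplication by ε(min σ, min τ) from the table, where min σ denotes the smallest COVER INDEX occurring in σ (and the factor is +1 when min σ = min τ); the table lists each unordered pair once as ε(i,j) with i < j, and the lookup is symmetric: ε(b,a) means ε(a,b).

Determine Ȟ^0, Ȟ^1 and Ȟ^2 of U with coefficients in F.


nonempty intersections:
  A1={{x6},{x2,x6}} A2={{x1},{x3},{x1,x3},{x1,x4},{x3,x4},{x1,x3,x4}} A3={{x4},{x5},{x1,x4},{x3,x4},{x1,x3,x4}} A4={{x2},{x6},{x2,x6}}
  A14={{x6},{x2,x6}} A23={{x1,x4},{x3,x4},{x1,x3,x4}}
C dims 4,2; δ0: rk_F7 2
Ȟ^0: (4−2)−0=2 ⇒ Z/7 ⊕ Z/7
Ȟ^1: (2−0)−2=0 ⇒ 0
Ȟ^2: (0−0)−0=0 ⇒ 0

Ȟ^0(U;F) ≅ Z/7 ⊕ Z/7, Ȟ^1(U;F) ≅ 0, Ȟ^2(U;F) ≅ 0


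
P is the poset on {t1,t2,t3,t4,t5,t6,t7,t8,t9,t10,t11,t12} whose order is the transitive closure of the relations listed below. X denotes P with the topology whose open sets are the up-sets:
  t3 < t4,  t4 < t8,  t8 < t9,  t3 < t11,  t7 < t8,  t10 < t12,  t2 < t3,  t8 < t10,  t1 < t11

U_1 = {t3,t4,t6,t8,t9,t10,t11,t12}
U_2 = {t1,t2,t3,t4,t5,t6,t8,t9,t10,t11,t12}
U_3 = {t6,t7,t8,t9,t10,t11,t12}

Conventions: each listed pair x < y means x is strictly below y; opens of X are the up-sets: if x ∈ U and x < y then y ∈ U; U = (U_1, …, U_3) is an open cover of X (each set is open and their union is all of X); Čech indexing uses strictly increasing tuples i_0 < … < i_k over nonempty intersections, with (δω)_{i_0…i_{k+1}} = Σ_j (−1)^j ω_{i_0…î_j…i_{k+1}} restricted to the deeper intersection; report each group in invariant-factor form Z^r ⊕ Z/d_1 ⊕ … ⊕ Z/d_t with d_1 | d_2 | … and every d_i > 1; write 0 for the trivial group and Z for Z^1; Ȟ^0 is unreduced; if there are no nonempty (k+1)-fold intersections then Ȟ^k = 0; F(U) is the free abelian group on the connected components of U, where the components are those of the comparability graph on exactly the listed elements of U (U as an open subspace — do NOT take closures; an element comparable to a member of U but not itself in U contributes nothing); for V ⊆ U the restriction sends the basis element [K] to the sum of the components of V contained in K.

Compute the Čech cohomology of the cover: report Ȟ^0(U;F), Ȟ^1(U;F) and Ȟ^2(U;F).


intersection data:
  U12={t3,t4,t6,t8,t9,t10,t11,t12} U13={t6,t8,t9,t10,t11,t12} U23={t6,t8,t9,t10,t11,t12}
  U123={t6,t8,t9,t10,t11,t12}
components per intersection:
  U1: {t3,t4,t8,t9,t10,t11,t12} {t6}
  U2: {t1,t2,t3,t4,t8,t9,t10,t11,t12} {t5} {t6}
  U3: {t6} {t7,t8,t9,t10,t12} {t11}
  U12: {t3,t4,t8,t9,t10,t11,t12} {t6}
  U13: {t6} {t8,t9,t10,t12} {t11}
  U23: {t6} {t8,t9,t10,t12} {t11}
  U123: {t6} {t8,t9,t10,t12} {t11}
C dims 8,8,3; δ0: rk 5, SNF 1^5; δ1: rk 3, SNF 1^3
Ȟ^0 = (8 − 5) − 0 = 3, so Ȟ^0 ≅ Z^3
Ȟ^1 = (8 − 3) − 5 = 0, so Ȟ^1 ≅ 0
Ȟ^2 = (3 − 0) − 3 = 0, so Ȟ^2 ≅ 0

Ȟ^0(U;F) ≅ Z^3, Ȟ^1(U;F) ≅ 0, Ȟ^2(U;F) ≅ 0


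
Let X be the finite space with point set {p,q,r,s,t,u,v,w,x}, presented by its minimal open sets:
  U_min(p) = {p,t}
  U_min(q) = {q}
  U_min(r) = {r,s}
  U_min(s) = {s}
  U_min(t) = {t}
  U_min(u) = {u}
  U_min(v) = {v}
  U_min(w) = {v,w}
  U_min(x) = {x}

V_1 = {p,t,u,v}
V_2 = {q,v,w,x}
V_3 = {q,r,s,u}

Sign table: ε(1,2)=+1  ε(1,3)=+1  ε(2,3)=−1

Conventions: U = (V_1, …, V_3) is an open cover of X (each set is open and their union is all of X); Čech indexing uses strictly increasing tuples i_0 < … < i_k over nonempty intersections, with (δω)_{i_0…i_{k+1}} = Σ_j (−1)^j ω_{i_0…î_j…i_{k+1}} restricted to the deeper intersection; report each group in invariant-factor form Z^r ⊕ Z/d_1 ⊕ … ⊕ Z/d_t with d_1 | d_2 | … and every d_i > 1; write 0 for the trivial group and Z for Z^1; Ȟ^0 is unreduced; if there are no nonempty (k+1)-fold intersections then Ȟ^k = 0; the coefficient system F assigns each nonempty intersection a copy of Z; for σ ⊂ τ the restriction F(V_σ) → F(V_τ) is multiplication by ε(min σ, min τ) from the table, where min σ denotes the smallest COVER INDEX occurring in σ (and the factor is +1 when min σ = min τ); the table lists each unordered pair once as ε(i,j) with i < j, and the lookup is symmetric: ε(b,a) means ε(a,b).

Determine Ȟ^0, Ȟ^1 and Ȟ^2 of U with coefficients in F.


Ȟ^0(U;F) ≅ 0, Ȟ^1(U;F) ≅ Z/2, Ȟ^2(U;F) ≅ 0

nonempty intersections:
  V12={v} V13={u} V23={q}
C dims 3,3; δ0: rk 3, SNF 1^2·2
Ȟ^0: (3−3)−0=0 ⇒ 0
Ȟ^1: (3−0)−3=0 plus torsion [2] ⇒ Z/2
Ȟ^2: (0−0)−0=0 ⇒ 0


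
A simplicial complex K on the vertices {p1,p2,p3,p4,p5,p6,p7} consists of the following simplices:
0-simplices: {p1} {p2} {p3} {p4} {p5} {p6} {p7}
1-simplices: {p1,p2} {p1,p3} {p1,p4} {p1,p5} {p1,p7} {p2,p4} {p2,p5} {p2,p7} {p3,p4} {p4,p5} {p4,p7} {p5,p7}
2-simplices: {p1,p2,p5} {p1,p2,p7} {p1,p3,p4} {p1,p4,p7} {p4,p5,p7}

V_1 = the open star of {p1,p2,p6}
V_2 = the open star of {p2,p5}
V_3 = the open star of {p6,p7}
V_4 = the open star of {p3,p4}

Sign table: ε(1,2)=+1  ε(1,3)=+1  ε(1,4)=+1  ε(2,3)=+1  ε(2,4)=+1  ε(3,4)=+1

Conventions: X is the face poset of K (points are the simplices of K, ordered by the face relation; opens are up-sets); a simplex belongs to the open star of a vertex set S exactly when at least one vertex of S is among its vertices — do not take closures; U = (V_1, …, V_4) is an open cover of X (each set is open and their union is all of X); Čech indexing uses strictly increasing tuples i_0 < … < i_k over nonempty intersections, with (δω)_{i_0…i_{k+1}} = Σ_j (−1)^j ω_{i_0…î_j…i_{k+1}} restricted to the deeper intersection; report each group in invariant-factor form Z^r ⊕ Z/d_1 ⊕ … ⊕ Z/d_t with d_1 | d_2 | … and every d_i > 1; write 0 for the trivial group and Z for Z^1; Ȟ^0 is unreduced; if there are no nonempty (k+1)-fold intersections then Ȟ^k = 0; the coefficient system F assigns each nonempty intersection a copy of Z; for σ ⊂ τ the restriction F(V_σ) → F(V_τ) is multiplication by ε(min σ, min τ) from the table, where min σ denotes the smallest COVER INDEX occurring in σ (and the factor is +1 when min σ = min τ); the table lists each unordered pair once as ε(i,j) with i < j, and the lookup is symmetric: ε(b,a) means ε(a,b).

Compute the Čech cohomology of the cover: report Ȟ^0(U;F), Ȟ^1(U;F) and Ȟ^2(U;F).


Ȟ^0 = Z, Ȟ^1 = 0 and Ȟ^2 = Z

nerve of the cover:
  V1={{p1},{p2},{p6},{p1,p2},{p1,p3},{p1,p4},{p1,p5},{p1,p7},{p2,p4},{p2,p5},{p2,p7},{p1,p2,p5},{p1,p2,p7},{p1,p3,p4},{p1,p4,p7}} V2={{p2},{p5},{p1,p2},{p1,p5},{p2,p4},{p2,p5},{p2,p7},{p4,p5},{p5,p7},{p1,p2,p5},{p1,p2,p7},{p4,p5,p7}} V3={{p6},{p7},{p1,p7},{p2,p7},{p4,p7},{p5,p7},{p1,p2,p7},{p1,p4,p7},{p4,p5,p7}} V4={{p3},{p4},{p1,p3},{p1,p4},{p2,p4},{p3,p4},{p4,p5},{p4,p7},{p1,p3,p4},{p1,p4,p7},{p4,p5,p7}}
  V12={{p2},{p1,p2},{p1,p5},{p2,p4},{p2,p5},{p2,p7},{p1,p2,p5},{p1,p2,p7}} V13={{p6},{p1,p7},{p2,p7},{p1,p2,p7},{p1,p4,p7}} V14={{p1,p3},{p1,p4},{p2,p4},{p1,p3,p4},{p1,p4,p7}} V23={{p2,p7},{p5,p7},{p1,p2,p7},{p4,p5,p7}} V24={{p2,p4},{p4,p5},{p4,p5,p7}} V34={{p4,p7},{p1,p4,p7},{p4,p5,p7}}
  V123={{p2,p7},{p1,p2,p7}} V124={{p2,p4}} V134={{p1,p4,p7}} V234={{p4,p5,p7}}
C dims 4,6,4; δ0: rk 3, SNF 1^3; δ1: rk 3, SNF 1^3
Ȟ^0 = (4 − 3) − 0 = 1, so Ȟ^0 ≅ Z
Ȟ^1 = (6 − 3) − 3 = 0, so Ȟ^1 ≅ 0
Ȟ^2 = (4 − 0) − 3 = 1, so Ȟ^2 ≅ Z


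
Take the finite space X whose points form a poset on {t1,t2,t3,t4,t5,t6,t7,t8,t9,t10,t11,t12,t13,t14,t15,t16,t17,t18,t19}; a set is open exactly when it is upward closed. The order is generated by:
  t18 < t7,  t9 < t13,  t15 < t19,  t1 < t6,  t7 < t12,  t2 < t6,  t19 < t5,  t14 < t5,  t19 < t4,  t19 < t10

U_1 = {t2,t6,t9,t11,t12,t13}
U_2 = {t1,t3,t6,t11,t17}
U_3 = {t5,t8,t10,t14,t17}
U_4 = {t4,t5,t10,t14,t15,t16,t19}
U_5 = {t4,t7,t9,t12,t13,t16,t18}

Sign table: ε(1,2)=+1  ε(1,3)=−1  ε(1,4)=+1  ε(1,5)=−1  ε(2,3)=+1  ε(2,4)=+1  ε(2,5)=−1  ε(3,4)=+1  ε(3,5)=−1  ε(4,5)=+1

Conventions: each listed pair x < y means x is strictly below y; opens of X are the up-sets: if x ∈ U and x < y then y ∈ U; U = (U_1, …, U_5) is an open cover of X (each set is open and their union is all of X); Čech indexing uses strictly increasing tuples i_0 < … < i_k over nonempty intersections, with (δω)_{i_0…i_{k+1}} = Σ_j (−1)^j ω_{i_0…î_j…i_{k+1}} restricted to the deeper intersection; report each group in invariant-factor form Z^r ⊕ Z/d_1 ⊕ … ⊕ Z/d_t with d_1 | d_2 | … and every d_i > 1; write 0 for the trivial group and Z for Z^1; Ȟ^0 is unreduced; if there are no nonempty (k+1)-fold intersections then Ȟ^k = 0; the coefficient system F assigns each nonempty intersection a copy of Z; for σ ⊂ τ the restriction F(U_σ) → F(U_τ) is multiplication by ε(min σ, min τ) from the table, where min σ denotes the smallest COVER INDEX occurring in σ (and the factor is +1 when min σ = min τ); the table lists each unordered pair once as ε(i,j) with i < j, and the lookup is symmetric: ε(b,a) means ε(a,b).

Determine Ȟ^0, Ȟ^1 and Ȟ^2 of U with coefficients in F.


Ȟ^0(U;F) ≅ 0; Ȟ^1(U;F) ≅ Z/2; Ȟ^2(U;F) ≅ 0

nonempty intersections:
  U12={t6,t11} U15={t9,t12,t13} U23={t17} U34={t5,t10,t14} U45={t4,t16}
C dims 5,5; δ0: rk 5, SNF 1^4·2
Ȟ^0: (5−5)−0=0 ⇒ 0
Ȟ^1: (5−0)−5=0 plus torsion [2] ⇒ Z/2
Ȟ^2: (0−0)−0=0 ⇒ 0


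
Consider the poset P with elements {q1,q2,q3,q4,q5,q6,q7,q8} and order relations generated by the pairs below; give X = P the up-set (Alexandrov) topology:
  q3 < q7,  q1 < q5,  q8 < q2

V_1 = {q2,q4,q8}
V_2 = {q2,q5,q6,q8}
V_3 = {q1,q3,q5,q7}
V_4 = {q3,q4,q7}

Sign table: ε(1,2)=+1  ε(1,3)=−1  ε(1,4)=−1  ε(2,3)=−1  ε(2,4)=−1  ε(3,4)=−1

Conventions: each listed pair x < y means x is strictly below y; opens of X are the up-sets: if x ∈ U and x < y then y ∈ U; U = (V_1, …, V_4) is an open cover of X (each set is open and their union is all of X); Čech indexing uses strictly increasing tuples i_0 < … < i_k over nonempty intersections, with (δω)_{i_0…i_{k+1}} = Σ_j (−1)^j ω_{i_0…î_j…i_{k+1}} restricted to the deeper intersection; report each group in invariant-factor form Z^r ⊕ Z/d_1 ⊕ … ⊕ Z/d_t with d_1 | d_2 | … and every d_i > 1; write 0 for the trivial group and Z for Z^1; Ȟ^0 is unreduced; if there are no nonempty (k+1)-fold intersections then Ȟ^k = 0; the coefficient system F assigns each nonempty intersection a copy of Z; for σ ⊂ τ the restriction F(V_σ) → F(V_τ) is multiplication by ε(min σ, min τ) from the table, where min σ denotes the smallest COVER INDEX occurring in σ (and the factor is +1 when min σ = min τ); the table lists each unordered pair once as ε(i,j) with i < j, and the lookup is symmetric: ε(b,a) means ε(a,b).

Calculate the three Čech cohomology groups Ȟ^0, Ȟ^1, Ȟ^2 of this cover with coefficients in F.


nerve simplices:
  V12={q2,q8} V14={q4} V23={q5} V34={q3,q7}
C dims 4,4; δ0: rk 4, SNF 1^3·2
degree 0: 4−4−0 = 0 → Ȟ^0 ≅ 0
degree 1: 4−0−4 = 0 plus torsion [2] → Ȟ^1 ≅ Z/2
degree 2: 0−0−0 = 0 → Ȟ^2 ≅ 0

Ȟ^0(U;F) ≅ 0, Ȟ^1(U;F) ≅ Z/2, Ȟ^2(U;F) ≅ 0


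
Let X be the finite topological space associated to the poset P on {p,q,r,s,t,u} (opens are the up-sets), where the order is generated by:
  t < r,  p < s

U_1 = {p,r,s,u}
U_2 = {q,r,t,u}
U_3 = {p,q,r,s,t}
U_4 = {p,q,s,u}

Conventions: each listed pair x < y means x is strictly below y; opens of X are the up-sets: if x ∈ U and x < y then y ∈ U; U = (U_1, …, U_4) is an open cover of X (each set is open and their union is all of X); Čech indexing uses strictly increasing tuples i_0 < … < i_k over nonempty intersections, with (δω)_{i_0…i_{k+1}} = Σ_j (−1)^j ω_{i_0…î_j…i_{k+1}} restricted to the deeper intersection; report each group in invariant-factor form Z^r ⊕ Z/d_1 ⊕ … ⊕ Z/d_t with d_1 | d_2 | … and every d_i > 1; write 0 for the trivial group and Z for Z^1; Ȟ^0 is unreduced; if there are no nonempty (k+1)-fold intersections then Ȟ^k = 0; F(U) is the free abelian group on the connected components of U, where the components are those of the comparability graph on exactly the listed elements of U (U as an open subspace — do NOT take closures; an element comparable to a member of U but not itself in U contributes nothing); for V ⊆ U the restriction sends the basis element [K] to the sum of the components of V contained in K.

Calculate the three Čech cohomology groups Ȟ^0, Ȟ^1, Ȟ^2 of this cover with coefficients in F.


Ȟ^0 = Z^4, Ȟ^1 = 0 and Ȟ^2 = 0

nerve of the cover:
  U12={r,u} U13={p,r,s} U14={p,s,u} U23={q,r,t} U24={q,u} U34={p,q,s}
  U123={r} U124={u} U134={p,s} U234={q}
components per intersection:
  U1: {p,s} {r} {u}
  U2: {q} {r,t} {u}
  U3: {p,s} {q} {r,t}
  U4: {p,s} {q} {u}
  U12: {r} {u}
  U13: {p,s} {r}
  U14: {p,s} {u}
  U23: {q} {r,t}
  U24: {q} {u}
  U34: {p,s} {q}
  U123: {r}
  U124: {u}
  U134: {p,s}
  U234: {q}
C dims 12,12,4; δ0: rk 8, SNF 1^8; δ1: rk 4, SNF 1^4
Ȟ^0 = (12 − 8) − 0 = 4, so Ȟ^0 ≅ Z^4
Ȟ^1 = (12 − 4) − 8 = 0, so Ȟ^1 ≅ 0
Ȟ^2 = (4 − 0) − 4 = 0, so Ȟ^2 ≅ 0


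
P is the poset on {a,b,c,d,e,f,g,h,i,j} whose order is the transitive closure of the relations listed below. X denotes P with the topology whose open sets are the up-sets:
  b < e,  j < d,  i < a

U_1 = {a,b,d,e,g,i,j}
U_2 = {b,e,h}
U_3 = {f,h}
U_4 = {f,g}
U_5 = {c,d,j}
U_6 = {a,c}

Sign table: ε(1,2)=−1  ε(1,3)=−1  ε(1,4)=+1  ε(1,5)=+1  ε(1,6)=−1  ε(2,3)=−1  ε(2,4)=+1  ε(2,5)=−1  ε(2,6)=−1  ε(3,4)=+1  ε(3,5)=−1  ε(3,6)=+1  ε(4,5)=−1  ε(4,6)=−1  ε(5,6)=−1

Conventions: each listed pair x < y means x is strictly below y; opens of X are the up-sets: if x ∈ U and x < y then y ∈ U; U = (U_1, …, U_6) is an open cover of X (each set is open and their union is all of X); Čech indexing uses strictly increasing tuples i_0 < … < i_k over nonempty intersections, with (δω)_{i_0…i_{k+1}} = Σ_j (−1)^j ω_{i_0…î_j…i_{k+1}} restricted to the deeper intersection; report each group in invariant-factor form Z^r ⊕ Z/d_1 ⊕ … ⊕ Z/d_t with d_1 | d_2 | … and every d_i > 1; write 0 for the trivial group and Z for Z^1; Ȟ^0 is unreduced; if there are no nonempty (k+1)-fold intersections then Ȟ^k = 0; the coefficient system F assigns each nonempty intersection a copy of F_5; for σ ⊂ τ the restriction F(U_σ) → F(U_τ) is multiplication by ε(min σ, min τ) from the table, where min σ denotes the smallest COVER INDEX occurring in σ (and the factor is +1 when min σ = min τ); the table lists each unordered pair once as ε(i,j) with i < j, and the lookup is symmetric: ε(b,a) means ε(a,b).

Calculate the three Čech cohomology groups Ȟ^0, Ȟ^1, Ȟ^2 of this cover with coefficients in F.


Ȟ^0 ≅ Z/5, Ȟ^1 ≅ Z/5 ⊕ Z/5 and Ȟ^2 ≅ 0

nonempty intersections:
  U12={b,e} U14={g} U15={d,j} U16={a} U23={h} U34={f} U56={c}
C dims 6,7; δ0: rk_F5 5
Ȟ^0: (6−5)−0=1 ⇒ Z/5
Ȟ^1: (7−0)−5=2 ⇒ Z/5 ⊕ Z/5
Ȟ^2: (0−0)−0=0 ⇒ 0


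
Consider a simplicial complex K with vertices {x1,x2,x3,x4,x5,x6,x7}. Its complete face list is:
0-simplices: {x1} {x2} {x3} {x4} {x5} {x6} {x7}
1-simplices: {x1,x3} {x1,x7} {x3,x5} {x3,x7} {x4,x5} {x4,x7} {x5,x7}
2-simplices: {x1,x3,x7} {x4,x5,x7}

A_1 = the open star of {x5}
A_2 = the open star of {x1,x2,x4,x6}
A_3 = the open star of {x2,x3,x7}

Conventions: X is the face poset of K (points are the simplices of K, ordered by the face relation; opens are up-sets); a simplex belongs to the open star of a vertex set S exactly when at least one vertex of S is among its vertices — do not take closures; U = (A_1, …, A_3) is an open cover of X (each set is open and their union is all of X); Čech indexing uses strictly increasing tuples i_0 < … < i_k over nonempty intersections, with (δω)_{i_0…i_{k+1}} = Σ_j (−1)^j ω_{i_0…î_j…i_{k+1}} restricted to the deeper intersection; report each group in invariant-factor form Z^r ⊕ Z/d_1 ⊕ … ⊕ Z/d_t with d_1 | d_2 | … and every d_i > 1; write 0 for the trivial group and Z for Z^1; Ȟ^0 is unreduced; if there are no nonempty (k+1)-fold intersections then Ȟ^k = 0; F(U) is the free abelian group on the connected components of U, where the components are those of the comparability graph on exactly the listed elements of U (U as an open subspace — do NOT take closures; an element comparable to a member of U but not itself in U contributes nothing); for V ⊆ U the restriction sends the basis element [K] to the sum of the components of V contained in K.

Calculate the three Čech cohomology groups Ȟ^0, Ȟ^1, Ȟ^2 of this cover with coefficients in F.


Ȟ^0 = Z^3,  Ȟ^1 = Z,  Ȟ^2 = 0

nonempty overlaps:
  A1={{x5},{x3,x5},{x4,x5},{x5,x7},{x4,x5,x7}} A2={{x1},{x2},{x4},{x6},{x1,x3},{x1,x7},{x4,x5},{x4,x7},{x1,x3,x7},{x4,x5,x7}} A3={{x2},{x3},{x7},{x1,x3},{x1,x7},{x3,x5},{x3,x7},{x4,x7},{x5,x7},{x1,x3,x7},{x4,x5,x7}}
  A12={{x4,x5},{x4,x5,x7}} A13={{x3,x5},{x5,x7},{x4,x5,x7}} A23={{x2},{x1,x3},{x1,x7},{x4,x7},{x1,x3,x7},{x4,x5,x7}}
  A123={{x4,x5,x7}}
components per intersection:
  A1: {{x5},{x3,x5},{x4,x5},{x5,x7},{x4,x5,x7}}
  A2: {{x1},{x1,x3},{x1,x7},{x1,x3,x7}} {{x2}} {{x4},{x4,x5},{x4,x7},{x4,x5,x7}} {{x6}}
  A3: {{x2}} {{x3},{x7},{x1,x3},{x1,x7},{x3,x5},{x3,x7},{x4,x7},{x5,x7},{x1,x3,x7},{x4,x5,x7}}
  A12: {{x4,x5},{x4,x5,x7}}
  A13: {{x3,x5}} {{x5,x7},{x4,x5,x7}}
  A23: {{x2}} {{x1,x3},{x1,x7},{x1,x3,x7}} {{x4,x7},{x4,x5,x7}}
  A123: {{x4,x5,x7}}
C dims 7,6,1; δ0: rk 4, SNF 1^4; δ1: rk 1, SNF 1^1
degree 0: 7−4−0 = 3 → Ȟ^0 ≅ Z^3
degree 1: 6−1−4 = 1 → Ȟ^1 ≅ Z
degree 2: 1−0−1 = 0 → Ȟ^2 ≅ 0


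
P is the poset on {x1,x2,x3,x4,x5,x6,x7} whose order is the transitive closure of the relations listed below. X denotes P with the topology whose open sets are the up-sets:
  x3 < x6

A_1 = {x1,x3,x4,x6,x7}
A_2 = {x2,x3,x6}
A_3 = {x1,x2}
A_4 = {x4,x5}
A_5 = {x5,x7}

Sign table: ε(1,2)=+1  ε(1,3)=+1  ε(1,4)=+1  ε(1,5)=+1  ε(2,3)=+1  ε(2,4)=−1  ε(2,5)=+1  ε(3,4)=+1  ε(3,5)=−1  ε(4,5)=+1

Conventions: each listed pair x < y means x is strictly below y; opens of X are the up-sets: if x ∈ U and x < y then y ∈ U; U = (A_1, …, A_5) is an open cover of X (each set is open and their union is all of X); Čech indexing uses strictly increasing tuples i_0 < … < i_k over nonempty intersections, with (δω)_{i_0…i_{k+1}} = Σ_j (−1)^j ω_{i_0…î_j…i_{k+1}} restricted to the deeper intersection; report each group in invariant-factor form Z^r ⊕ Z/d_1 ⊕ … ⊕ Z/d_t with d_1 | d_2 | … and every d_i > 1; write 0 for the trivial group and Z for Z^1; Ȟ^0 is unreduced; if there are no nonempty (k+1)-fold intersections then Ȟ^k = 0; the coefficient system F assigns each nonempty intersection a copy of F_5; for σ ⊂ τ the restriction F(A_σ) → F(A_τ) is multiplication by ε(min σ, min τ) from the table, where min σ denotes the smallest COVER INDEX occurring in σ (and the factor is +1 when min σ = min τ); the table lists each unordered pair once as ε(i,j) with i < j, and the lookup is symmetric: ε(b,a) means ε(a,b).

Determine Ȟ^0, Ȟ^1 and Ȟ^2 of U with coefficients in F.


nerve simplices:
  A12={x3,x6} A13={x1} A14={x4} A15={x7} A23={x2} A45={x5}
C dims 5,6; δ0: rk_F5 4
degree 0: 5−4−0 = 1 → Ȟ^0 ≅ Z/5
degree 1: 6−0−4 = 2 → Ȟ^1 ≅ Z/5 ⊕ Z/5
degree 2: 0−0−0 = 0 → Ȟ^2 ≅ 0

Ȟ^0(U;F) ≅ Z/5; Ȟ^1(U;F) ≅ Z/5 ⊕ Z/5; Ȟ^2(U;F) ≅ 0


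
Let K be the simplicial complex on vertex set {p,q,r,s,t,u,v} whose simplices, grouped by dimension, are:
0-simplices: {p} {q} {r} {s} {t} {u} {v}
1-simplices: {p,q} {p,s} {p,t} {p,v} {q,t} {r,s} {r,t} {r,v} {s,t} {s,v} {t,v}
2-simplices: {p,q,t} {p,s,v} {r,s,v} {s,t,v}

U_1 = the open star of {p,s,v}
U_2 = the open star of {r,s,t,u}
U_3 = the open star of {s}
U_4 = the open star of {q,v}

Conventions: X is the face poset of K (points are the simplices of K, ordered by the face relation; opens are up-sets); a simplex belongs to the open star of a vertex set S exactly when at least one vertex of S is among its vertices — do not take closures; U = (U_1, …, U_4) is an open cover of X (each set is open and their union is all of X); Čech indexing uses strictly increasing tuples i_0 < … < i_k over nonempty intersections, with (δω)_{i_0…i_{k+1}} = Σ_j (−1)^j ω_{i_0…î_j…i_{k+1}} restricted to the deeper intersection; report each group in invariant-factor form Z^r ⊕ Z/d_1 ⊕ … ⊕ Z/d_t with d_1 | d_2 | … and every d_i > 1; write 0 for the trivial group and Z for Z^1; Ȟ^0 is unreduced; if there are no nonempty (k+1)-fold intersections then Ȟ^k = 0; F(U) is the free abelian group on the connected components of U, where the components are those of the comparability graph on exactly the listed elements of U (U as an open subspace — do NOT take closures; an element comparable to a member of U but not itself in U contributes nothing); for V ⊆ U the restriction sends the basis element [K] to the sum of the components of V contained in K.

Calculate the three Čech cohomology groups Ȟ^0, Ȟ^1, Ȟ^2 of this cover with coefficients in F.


nonempty intersections:
  U1={{p},{s},{v},{p,q},{p,s},{p,t},{p,v},{r,s},{r,v},{s,t},{s,v},{t,v},{p,q,t},{p,s,v},{r,s,v},{s,t,v}} U2={{r},{s},{t},{u},{p,s},{p,t},{q,t},{r,s},{r,t},{r,v},{s,t},{s,v},{t,v},{p,q,t},{p,s,v},{r,s,v},{s,t,v}} U3={{s},{p,s},{r,s},{s,t},{s,v},{p,s,v},{r,s,v},{s,t,v}} U4={{q},{v},{p,q},{p,v},{q,t},{r,v},{s,v},{t,v},{p,q,t},{p,s,v},{r,s,v},{s,t,v}}
  U12={{s},{p,s},{p,t},{r,s},{r,v},{s,t},{s,v},{t,v},{p,q,t},{p,s,v},{r,s,v},{s,t,v}} U13={{s},{p,s},{r,s},{s,t},{s,v},{p,s,v},{r,s,v},{s,t,v}} U14={{v},{p,q},{p,v},{r,v},{s,v},{t,v},{p,q,t},{p,s,v},{r,s,v},{s,t,v}} U23={{s},{p,s},{r,s},{s,t},{s,v},{p,s,v},{r,s,v},{s,t,v}} U24={{q,t},{r,v},{s,v},{t,v},{p,q,t},{p,s,v},{r,s,v},{s,t,v}} U34={{s,v},{p,s,v},{r,s,v},{s,t,v}}
  U123={{s},{p,s},{r,s},{s,t},{s,v},{p,s,v},{r,s,v},{s,t,v}} U124={{r,v},{s,v},{t,v},{p,q,t},{p,s,v},{r,s,v},{s,t,v}} U134={{s,v},{p,s,v},{r,s,v},{s,t,v}} U234={{s,v},{p,s,v},{r,s,v},{s,t,v}}
  U1234={{s,v},{p,s,v},{r,s,v},{s,t,v}}
components per intersection:
  U1: {{p},{s},{v},{p,q},{p,s},{p,t},{p,v},{r,s},{r,v},{s,t},{s,v},{t,v},{p,q,t},{p,s,v},{r,s,v},{s,t,v}}
  U2: {{r},{s},{t},{p,s},{p,t},{q,t},{r,s},{r,t},{r,v},{s,t},{s,v},{t,v},{p,q,t},{p,s,v},{r,s,v},{s,t,v}} {{u}}
  U3: {{s},{p,s},{r,s},{s,t},{s,v},{p,s,v},{r,s,v},{s,t,v}}
  U4: {{q},{p,q},{q,t},{p,q,t}} {{v},{p,v},{r,v},{s,v},{t,v},{p,s,v},{r,s,v},{s,t,v}}
  U12: {{s},{p,s},{r,s},{r,v},{s,t},{s,v},{t,v},{p,s,v},{r,s,v},{s,t,v}} {{p,t},{p,q,t}}
  U13: {{s},{p,s},{r,s},{s,t},{s,v},{p,s,v},{r,s,v},{s,t,v}}
  U14: {{v},{p,v},{r,v},{s,v},{t,v},{p,s,v},{r,s,v},{s,t,v}} {{p,q},{p,q,t}}
  U23: {{s},{p,s},{r,s},{s,t},{s,v},{p,s,v},{r,s,v},{s,t,v}}
  U24: {{q,t},{p,q,t}} {{r,v},{s,v},{t,v},{p,s,v},{r,s,v},{s,t,v}}
  U34: {{s,v},{p,s,v},{r,s,v},{s,t,v}}
  U123: {{s},{p,s},{r,s},{s,t},{s,v},{p,s,v},{r,s,v},{s,t,v}}
  U124: {{r,v},{s,v},{t,v},{p,s,v},{r,s,v},{s,t,v}} {{p,q,t}}
  U134: {{s,v},{p,s,v},{r,s,v},{s,t,v}}
  U234: {{s,v},{p,s,v},{r,s,v},{s,t,v}}
  U1234: {{s,v},{p,s,v},{r,s,v},{s,t,v}}
C dims 6,9,5,1; δ0: rk 4, SNF 1^4; δ1: rk 4, SNF 1^4; δ2: rk 1, SNF 1^1
Ȟ^0: (6−4)−0=2 ⇒ Z^2
Ȟ^1: (9−4)−4=1 ⇒ Z
Ȟ^2: (5−1)−4=0 ⇒ 0

Ȟ^0 ≅ Z^2,  Ȟ^1 ≅ Z,  Ȟ^2 ≅ 0


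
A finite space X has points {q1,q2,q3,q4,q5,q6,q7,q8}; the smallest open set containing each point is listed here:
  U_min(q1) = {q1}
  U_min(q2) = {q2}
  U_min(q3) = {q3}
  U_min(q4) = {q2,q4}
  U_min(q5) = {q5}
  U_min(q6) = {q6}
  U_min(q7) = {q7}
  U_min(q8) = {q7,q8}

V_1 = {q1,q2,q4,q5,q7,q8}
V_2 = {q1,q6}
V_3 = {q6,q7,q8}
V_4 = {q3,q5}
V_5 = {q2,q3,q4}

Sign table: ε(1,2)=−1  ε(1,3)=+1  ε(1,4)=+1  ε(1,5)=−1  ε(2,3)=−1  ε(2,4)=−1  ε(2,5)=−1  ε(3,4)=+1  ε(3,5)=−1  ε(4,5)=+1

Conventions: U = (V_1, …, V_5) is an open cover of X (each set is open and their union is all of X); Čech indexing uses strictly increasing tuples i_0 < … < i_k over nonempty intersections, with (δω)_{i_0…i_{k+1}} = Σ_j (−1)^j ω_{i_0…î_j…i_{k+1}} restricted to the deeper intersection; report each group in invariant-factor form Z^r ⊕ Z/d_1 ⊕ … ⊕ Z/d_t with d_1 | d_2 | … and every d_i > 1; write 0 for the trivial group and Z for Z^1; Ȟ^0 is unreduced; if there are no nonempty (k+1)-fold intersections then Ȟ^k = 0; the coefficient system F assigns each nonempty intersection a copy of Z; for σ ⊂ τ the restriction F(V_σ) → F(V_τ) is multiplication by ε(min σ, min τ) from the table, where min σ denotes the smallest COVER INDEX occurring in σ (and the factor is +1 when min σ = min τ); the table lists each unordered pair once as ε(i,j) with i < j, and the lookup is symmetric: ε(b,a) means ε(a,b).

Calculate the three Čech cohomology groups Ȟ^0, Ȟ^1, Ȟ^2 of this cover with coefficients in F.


intersection data:
  V12={q1} V13={q7,q8} V14={q5} V15={q2,q4} V23={q6} V45={q3}
C dims 5,6; δ0: rk 5, SNF 1^4·2
Ȟ^0 = (5 − 5) − 0 = 0, so Ȟ^0 ≅ 0
Ȟ^1 = (6 − 0) − 5 = 1 plus torsion [2], so Ȟ^1 ≅ Z ⊕ Z/2
Ȟ^2 = (0 − 0) − 0 = 0, so Ȟ^2 ≅ 0

Ȟ^0 = 0, Ȟ^1 = Z ⊕ Z/2, Ȟ^2 = 0


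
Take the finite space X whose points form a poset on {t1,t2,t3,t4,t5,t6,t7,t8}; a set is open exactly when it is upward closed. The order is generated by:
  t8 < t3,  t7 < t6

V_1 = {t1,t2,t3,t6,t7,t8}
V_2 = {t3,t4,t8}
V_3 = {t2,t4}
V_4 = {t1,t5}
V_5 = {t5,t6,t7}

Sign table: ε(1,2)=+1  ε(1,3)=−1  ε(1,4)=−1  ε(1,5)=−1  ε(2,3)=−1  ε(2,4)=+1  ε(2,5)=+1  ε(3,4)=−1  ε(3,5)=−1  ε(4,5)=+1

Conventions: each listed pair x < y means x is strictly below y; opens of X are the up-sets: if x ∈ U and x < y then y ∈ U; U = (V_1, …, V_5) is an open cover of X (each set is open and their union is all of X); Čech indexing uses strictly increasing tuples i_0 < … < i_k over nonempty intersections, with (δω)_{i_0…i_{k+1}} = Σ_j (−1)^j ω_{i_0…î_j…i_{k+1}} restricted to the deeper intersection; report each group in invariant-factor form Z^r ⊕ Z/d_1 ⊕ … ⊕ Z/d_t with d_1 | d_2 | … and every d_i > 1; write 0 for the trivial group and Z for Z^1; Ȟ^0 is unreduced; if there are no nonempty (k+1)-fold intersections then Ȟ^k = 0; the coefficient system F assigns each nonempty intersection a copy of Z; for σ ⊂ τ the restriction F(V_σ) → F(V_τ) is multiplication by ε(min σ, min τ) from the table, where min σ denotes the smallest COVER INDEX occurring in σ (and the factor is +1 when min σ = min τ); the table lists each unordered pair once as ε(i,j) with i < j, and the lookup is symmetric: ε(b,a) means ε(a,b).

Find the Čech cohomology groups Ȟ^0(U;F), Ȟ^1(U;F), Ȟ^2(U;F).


Ȟ^0(U;F) ≅ Z, Ȟ^1(U;F) ≅ Z^2 and Ȟ^2(U;F) ≅ 0

nonempty overlaps:
  V12={t3,t8} V13={t2} V14={t1} V15={t6,t7} V23={t4} V45={t5}
C dims 5,6; δ0: rk 4, SNF 1^4
degree 0: 5−4−0 = 1 → Ȟ^0 ≅ Z
degree 1: 6−0−4 = 2 → Ȟ^1 ≅ Z^2
degree 2: 0−0−0 = 0 → Ȟ^2 ≅ 0


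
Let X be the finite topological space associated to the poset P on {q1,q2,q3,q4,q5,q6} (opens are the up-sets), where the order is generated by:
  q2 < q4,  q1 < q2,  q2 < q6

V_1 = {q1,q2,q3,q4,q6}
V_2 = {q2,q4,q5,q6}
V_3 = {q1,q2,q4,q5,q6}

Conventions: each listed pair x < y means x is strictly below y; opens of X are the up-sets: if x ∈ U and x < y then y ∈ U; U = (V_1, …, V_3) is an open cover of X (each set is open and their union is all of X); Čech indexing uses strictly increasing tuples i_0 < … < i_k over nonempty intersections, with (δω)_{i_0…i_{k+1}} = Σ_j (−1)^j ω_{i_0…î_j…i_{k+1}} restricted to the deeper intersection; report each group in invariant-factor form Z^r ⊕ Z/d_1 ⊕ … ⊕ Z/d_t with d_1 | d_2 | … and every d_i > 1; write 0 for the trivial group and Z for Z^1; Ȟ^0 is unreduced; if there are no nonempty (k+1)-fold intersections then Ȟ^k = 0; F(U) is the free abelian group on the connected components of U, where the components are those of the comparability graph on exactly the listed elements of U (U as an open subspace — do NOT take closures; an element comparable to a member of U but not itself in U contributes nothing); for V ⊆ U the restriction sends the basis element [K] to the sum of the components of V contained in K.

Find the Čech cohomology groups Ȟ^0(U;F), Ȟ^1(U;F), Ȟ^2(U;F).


intersection data:
  V12={q2,q4,q6} V13={q1,q2,q4,q6} V23={q2,q4,q5,q6}
  V123={q2,q4,q6}
components per intersection:
  V1: {q1,q2,q4,q6} {q3}
  V2: {q2,q4,q6} {q5}
  V3: {q1,q2,q4,q6} {q5}
  V12: {q2,q4,q6}
  V13: {q1,q2,q4,q6}
  V23: {q2,q4,q6} {q5}
  V123: {q2,q4,q6}
C dims 6,4,1; δ0: rk 3, SNF 1^3; δ1: rk 1, SNF 1^1
Ȟ^0 = (6 − 3) − 0 = 3, so Ȟ^0 ≅ Z^3
Ȟ^1 = (4 − 1) − 3 = 0, so Ȟ^1 ≅ 0
Ȟ^2 = (1 − 0) − 1 = 0, so Ȟ^2 ≅ 0

Ȟ^0 ≅ Z^3,  Ȟ^1 ≅ 0,  Ȟ^2 ≅ 0


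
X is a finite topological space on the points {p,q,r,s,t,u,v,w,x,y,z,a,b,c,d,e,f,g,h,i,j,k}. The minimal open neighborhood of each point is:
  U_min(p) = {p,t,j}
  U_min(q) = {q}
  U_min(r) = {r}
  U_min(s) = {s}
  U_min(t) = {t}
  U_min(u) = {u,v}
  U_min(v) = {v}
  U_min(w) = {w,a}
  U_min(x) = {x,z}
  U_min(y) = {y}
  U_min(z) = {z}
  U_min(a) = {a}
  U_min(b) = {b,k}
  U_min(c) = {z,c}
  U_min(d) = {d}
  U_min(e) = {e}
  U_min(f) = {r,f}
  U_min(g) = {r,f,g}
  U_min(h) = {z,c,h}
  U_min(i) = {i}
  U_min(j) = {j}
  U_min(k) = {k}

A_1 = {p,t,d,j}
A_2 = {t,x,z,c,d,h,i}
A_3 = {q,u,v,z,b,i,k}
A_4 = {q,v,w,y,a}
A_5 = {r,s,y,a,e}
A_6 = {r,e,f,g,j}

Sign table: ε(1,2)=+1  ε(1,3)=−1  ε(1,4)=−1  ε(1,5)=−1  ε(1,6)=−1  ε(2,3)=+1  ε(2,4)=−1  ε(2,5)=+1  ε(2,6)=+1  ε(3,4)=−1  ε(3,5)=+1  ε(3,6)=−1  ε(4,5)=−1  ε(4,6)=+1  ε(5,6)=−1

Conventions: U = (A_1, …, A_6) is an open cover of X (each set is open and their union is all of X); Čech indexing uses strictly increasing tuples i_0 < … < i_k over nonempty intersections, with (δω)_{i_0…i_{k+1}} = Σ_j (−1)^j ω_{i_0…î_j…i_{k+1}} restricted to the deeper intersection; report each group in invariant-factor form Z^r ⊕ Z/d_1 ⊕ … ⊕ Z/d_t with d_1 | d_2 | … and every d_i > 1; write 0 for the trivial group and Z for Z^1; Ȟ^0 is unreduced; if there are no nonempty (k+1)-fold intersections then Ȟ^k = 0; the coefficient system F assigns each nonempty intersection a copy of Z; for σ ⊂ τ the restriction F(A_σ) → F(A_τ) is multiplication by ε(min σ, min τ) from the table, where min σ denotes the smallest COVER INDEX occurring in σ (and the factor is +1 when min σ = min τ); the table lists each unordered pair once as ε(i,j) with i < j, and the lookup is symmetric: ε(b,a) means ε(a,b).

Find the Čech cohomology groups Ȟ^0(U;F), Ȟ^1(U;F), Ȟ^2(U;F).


nonempty overlaps:
  A12={t,d} A16={j} A23={z,i} A34={q,v} A45={y,a} A56={r,e}
C dims 6,6; δ0: rk 5, SNF 1^5
degree 0: 6−5−0 = 1 → Ȟ^0 ≅ Z
degree 1: 6−0−5 = 1 → Ȟ^1 ≅ Z
degree 2: 0−0−0 = 0 → Ȟ^2 ≅ 0

Ȟ^0 = Z, Ȟ^1 = Z, Ȟ^2 = 0


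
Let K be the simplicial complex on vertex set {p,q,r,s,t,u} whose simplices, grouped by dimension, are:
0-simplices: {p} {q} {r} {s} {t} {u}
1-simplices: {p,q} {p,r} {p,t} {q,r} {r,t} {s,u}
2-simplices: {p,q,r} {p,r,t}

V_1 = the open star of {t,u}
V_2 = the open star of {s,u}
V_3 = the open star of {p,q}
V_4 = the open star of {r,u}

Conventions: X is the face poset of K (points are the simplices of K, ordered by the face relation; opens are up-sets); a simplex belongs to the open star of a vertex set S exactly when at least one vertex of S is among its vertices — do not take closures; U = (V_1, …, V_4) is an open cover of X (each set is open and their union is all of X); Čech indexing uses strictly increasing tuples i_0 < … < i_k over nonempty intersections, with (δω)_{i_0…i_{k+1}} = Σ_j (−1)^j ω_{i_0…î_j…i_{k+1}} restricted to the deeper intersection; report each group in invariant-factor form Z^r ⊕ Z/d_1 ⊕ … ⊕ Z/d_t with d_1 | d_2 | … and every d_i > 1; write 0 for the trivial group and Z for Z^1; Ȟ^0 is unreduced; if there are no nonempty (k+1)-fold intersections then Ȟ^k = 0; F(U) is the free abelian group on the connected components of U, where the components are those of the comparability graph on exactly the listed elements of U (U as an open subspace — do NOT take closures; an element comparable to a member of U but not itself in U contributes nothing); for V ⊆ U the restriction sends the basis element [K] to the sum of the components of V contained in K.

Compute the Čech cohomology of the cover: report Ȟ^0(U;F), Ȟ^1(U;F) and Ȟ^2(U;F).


cover nerve:
  V1={{t},{u},{p,t},{r,t},{s,u},{p,r,t}} V2={{s},{u},{s,u}} V3={{p},{q},{p,q},{p,r},{p,t},{q,r},{p,q,r},{p,r,t}} V4={{r},{u},{p,r},{q,r},{r,t},{s,u},{p,q,r},{p,r,t}}
  V12={{u},{s,u}} V13={{p,t},{p,r,t}} V14={{u},{r,t},{s,u},{p,r,t}} V24={{u},{s,u}} V34={{p,r},{q,r},{p,q,r},{p,r,t}}
  V124={{u},{s,u}} V134={{p,r,t}}
components per intersection:
  V1: {{t},{p,t},{r,t},{p,r,t}} {{u},{s,u}}
  V2: {{s},{u},{s,u}}
  V3: {{p},{q},{p,q},{p,r},{p,t},{q,r},{p,q,r},{p,r,t}}
  V4: {{r},{p,r},{q,r},{r,t},{p,q,r},{p,r,t}} {{u},{s,u}}
  V12: {{u},{s,u}}
  V13: {{p,t},{p,r,t}}
  V14: {{u},{s,u}} {{r,t},{p,r,t}}
  V24: {{u},{s,u}}
  V34: {{p,r},{q,r},{p,q,r},{p,r,t}}
  V124: {{u},{s,u}}
  V134: {{p,r,t}}
C dims 6,6,2; δ0: rk 4, SNF 1^4; δ1: rk 2, SNF 1^2
Ȟ^0: (6−4)−0=2 ⇒ Z^2
Ȟ^1: (6−2)−4=0 ⇒ 0
Ȟ^2: (2−0)−2=0 ⇒ 0

Ȟ^0(U;F) ≅ Z^2; Ȟ^1(U;F) ≅ 0; Ȟ^2(U;F) ≅ 0


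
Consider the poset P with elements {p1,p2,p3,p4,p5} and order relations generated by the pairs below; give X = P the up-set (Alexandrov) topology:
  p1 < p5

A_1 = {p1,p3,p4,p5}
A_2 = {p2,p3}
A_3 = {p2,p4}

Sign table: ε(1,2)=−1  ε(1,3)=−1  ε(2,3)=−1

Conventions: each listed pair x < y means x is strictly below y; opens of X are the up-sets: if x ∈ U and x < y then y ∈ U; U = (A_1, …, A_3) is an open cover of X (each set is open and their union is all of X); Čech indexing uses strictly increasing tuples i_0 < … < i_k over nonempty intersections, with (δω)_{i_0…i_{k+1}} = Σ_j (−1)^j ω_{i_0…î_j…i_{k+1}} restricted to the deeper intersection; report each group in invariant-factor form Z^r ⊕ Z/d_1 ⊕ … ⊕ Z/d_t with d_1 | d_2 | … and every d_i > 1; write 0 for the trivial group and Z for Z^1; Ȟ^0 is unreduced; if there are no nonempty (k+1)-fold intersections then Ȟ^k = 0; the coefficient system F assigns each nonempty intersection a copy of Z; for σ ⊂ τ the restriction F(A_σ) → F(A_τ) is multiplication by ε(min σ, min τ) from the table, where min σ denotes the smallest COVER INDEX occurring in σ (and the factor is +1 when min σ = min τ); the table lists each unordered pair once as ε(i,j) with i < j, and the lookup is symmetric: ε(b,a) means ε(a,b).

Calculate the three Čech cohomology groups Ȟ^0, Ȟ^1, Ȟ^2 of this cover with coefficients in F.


Ȟ^0 = 0, Ȟ^1 = Z/2 and Ȟ^2 = 0

nonempty overlaps:
  A12={p3} A13={p4} A23={p2}
C dims 3,3; δ0: rk 3, SNF 1^2·2
degree 0: 3−3−0 = 0 → Ȟ^0 ≅ 0
degree 1: 3−0−3 = 0 plus torsion [2] → Ȟ^1 ≅ Z/2
degree 2: 0−0−0 = 0 → Ȟ^2 ≅ 0
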